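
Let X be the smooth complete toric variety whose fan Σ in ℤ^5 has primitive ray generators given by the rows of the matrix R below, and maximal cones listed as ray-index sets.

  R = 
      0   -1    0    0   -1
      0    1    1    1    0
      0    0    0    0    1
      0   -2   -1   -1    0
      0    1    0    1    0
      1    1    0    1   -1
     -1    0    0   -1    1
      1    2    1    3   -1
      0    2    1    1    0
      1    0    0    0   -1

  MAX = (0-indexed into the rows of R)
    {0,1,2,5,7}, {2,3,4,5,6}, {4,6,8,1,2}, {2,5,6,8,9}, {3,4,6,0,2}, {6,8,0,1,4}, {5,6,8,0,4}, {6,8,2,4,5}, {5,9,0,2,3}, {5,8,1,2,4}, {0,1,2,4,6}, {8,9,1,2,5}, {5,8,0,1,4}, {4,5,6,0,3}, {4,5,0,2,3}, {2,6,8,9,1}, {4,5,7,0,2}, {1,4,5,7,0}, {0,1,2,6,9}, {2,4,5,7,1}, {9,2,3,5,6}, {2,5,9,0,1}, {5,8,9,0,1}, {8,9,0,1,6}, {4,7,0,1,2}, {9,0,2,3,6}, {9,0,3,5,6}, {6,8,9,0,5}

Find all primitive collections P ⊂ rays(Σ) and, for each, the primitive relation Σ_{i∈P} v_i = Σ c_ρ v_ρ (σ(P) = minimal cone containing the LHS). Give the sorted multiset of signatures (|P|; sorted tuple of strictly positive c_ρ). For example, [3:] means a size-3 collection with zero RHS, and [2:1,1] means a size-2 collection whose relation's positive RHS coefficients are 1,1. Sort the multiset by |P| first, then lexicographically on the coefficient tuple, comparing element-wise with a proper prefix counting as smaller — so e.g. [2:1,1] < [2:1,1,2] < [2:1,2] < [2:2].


|primitive collections| = 11. Relations:

  P = {3,8}:  v_{3} + v_{8} = 0  ⟹  sig = [2:]
  P = {4,9}:  v_{4} + v_{9} = v_{5}  ⟹  sig = [2:1]
  P = {1,3}:  v_{1} + v_{3} = v_{0} + v_{2}  ⟹  sig = [2:1,1]
  P = {6,7}:  v_{6} + v_{7} = v_{1} + v_{4}  ⟹  sig = [2:1,1]
  P = {7,9}:  v_{7} + v_{9} = v_{0} + v_{1} + v_{2} + 2·v_{5}  ⟹  sig = [2:1,1,1,2]
  P = {7,8}:  v_{7} + v_{8} = 2·v_{1} + v_{4} + v_{5}  ⟹  sig = [2:1,1,2]
  P = {3,7}:  v_{3} + v_{7} = 2·v_{0} + 2·v_{2} + v_{4} + v_{5}  ⟹  sig = [2:1,1,2,2]
  P = {0,2,8}:  v_{0} + v_{2} + v_{8} = v_{1}  ⟹  sig = [3:1]
  P = {1,5,6}:  v_{1} + v_{5} + v_{6} = v_{8}  ⟹  sig = [3:1]
  P = {0,2,5,6}:  v_{0} + v_{2} + v_{5} + v_{6} = 0  ⟹  sig = [4:]
  P = {0,1,2,4,5}:  v_{0} + v_{1} + v_{2} + v_{4} + v_{5} = v_{7}  ⟹  sig = [5:1]

Hence PRS(X_Σ) =
    [2:]
    [2:1]
    [2:1,1]
    [2:1,1]
    [2:1,1,1,2]
    [2:1,1,2]
    [2:1,1,2,2]
    [3:1]
    [3:1]
    [4:]
    [5:1]


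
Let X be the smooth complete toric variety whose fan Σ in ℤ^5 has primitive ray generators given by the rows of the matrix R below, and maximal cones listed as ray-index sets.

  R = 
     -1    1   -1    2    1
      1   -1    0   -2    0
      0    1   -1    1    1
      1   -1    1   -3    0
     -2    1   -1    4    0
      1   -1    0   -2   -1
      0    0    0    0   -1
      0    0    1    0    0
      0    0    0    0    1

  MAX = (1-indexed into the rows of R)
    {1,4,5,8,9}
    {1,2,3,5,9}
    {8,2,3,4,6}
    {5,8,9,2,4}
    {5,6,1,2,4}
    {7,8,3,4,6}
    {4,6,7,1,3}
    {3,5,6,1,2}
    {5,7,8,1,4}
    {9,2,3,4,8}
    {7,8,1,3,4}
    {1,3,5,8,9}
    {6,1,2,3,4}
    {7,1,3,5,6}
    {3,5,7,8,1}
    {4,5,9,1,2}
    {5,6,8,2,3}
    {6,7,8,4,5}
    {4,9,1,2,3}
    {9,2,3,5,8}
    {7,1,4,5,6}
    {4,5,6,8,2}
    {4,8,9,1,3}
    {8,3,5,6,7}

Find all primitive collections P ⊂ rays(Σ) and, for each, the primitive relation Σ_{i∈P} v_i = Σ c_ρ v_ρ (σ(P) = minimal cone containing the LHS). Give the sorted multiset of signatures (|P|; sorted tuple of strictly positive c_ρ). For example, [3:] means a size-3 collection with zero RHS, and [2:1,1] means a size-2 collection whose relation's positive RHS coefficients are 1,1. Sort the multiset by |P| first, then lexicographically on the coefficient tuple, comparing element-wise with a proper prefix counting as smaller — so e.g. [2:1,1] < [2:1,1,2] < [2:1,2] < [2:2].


6 collections generate NE(X_Σ); each relation:

  P={7,9}:  v_{7} + v_{9} = 0 ; sig = [2:]
  P={2,7}:  v_{2} + v_{7} = v_{6} ; sig = [2:1]
  P={6,9}:  v_{6} + v_{9} = v_{2} ; sig = [2:1]
  P={1,6,8}:  v_{1} + v_{6} + v_{8} = 0 ; sig = [3:]
  P={1,2,8}:  v_{1} + v_{2} + v_{8} = v_{9} ; sig = [3:1]
  P={3,4,5}:  v_{3} + v_{4} + v_{5} = v_{1} ; sig = [3:1]

Sorted signature multiset PRS(X):
{ [2:],  [2:1] ×2,  [3:],  [3:1] ×2 }


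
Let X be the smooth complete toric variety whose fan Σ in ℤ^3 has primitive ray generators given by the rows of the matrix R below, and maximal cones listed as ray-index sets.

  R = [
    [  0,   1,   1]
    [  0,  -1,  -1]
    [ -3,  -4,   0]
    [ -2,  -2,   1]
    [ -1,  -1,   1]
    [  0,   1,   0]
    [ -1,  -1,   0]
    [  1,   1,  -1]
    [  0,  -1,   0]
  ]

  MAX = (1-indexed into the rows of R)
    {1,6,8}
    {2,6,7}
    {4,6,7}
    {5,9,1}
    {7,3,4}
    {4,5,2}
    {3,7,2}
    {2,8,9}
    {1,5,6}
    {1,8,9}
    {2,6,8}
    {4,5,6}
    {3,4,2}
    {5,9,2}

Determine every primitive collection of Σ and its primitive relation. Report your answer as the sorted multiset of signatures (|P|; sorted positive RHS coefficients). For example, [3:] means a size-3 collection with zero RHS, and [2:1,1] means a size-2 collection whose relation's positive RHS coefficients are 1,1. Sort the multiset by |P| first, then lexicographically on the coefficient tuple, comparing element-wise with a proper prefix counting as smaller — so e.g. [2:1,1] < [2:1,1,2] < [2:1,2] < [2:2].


Σ has 18 primitive collections:

  • {1,2}:  v_{1} + v_{2} = 0 ; sig = [2:]
  • {5,8}:  v_{5} + v_{8} = 0 ; sig = [2:]
  • {6,9}:  v_{6} + v_{9} = 0 ; sig = [2:]
  • {4,8}:  v_{4} + v_{8} = v_{7} ; sig = [2:1]
  • {5,7}:  v_{5} + v_{7} = v_{4} ; sig = [2:1]
  • {1,3}:  v_{1} + v_{3} = v_{4} + v_{7} ; sig = [2:1,1]
  • {1,7}:  v_{1} + v_{7} = v_{5} + v_{6} ; sig = [2:1,1]
  • {7,8}:  v_{7} + v_{8} = v_{2} + v_{6} ; sig = [2:1,1]
  • {7,9}:  v_{7} + v_{9} = v_{2} + v_{5} ; sig = [2:1,1]
  • {3,9}:  v_{3} + v_{9} = 2·v_{2} + v_{4} + v_{5} ; sig = [2:1,1,2]
  • {1,4}:  v_{1} + v_{4} = 2·v_{5} + v_{6} ; sig = [2:1,2]
  • {3,5}:  v_{3} + v_{5} = v_{2} + 2·v_{4} ; sig = [2:1,2]
  • {3,8}:  v_{3} + v_{8} = v_{2} + 2·v_{7} ; sig = [2:1,2]
  • {4,9}:  v_{4} + v_{9} = v_{2} + 2·v_{5} ; sig = [2:1,2]
  • {3,6}:  v_{3} + v_{6} = 3·v_{7} ; sig = [2:3]
  • {2,4,7}:  v_{2} + v_{4} + v_{7} = v_{3} ; sig = [3:1]
  • {2,5,6}:  v_{2} + v_{5} + v_{6} = v_{7} ; sig = [3:1]
  • {2,4,6}:  v_{2} + v_{4} + v_{6} = 2·v_{7} ; sig = [3:2]

so the primitive-relation signature multiset is
[[2:], [2:], [2:], [2:1], [2:1], [2:1,1], [2:1,1], [2:1,1], [2:1,1], [2:1,1,2], [2:1,2], [2:1,2], [2:1,2], [2:1,2], [2:3], [3:1], [3:1], [3:2]]


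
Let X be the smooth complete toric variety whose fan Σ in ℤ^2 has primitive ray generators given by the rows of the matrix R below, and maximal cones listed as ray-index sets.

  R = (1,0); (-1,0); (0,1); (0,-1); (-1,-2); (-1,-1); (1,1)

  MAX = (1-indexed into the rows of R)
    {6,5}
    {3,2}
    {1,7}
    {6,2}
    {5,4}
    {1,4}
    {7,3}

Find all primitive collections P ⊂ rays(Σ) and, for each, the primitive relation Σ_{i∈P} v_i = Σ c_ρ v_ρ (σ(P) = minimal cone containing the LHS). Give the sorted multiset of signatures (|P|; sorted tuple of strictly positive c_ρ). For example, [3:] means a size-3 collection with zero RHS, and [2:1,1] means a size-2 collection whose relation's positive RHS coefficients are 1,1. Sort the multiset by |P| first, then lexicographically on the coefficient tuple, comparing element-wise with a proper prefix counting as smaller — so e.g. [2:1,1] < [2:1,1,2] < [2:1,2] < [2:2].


Primitive collections (14):

  P = {1,2}:  v_{1} + v_{2} = 0  →  sig = [2:]
  P = {3,4}:  v_{3} + v_{4} = 0  →  sig = [2:]
  P = {6,7}:  v_{6} + v_{7} = 0  →  sig = [2:]
  P = {1,3}:  v_{1} + v_{3} = v_{7}  →  sig = [2:1]
  P = {1,6}:  v_{1} + v_{6} = v_{4}  →  sig = [2:1]
  P = {2,4}:  v_{2} + v_{4} = v_{6}  →  sig = [2:1]
  P = {2,7}:  v_{2} + v_{7} = v_{3}  →  sig = [2:1]
  P = {3,5}:  v_{3} + v_{5} = v_{6}  →  sig = [2:1]
  P = {3,6}:  v_{3} + v_{6} = v_{2}  →  sig = [2:1]
  P = {4,6}:  v_{4} + v_{6} = v_{5}  →  sig = [2:1]
  P = {4,7}:  v_{4} + v_{7} = v_{1}  →  sig = [2:1]
  P = {5,7}:  v_{5} + v_{7} = v_{4}  →  sig = [2:1]
  P = {1,5}:  v_{1} + v_{5} = 2·v_{4}  →  sig = [2:2]
  P = {2,5}:  v_{2} + v_{5} = 2·v_{6}  →  sig = [2:2]

Hence PRS(X_Σ) =
    [2:]
    [2:]
    [2:]
    [2:1]
    [2:1]
    [2:1]
    [2:1]
    [2:1]
    [2:1]
    [2:1]
    [2:1]
    [2:1]
    [2:2]
    [2:2]


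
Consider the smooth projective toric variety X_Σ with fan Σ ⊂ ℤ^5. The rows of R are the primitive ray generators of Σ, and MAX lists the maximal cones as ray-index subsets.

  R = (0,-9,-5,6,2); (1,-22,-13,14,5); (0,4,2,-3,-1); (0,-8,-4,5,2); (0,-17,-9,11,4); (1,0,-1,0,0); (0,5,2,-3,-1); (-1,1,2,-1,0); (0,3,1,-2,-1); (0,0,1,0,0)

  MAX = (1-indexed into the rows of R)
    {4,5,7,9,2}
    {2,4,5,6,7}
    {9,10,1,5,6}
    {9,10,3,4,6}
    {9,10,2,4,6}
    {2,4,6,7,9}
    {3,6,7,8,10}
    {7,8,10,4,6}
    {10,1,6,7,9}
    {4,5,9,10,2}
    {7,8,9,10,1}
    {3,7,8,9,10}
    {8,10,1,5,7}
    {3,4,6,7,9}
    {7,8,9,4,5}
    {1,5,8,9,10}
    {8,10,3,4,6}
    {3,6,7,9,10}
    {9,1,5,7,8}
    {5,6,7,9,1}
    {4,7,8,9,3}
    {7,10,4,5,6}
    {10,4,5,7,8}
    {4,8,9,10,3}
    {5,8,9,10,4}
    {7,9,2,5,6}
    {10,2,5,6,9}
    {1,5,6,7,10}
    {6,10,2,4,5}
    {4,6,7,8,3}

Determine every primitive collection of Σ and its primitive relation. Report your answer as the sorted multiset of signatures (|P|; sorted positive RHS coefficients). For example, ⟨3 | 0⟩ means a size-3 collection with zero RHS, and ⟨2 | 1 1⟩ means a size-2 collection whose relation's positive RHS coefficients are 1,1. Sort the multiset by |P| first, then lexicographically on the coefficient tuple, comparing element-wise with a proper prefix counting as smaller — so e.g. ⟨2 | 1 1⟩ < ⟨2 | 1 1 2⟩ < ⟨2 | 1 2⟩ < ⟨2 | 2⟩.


|primitive collections| = 14. Relations:

  • {1,4}:  v_{1} + v_{4} = v_{5} ; sig = ⟨2 | 1⟩
  • {1,3}:  v_{1} + v_{3} = v_{4} + v_{9} ; sig = ⟨2 | 1 1⟩
  • {1,2}:  v_{1} + v_{2} = 2·v_{5} + v_{6} + v_{9} ; sig = ⟨2 | 1 1 2⟩
  • {3,5}:  v_{3} + v_{5} = 2·v_{4} + v_{9} ; sig = ⟨2 | 1 2⟩
  • {2,3}:  v_{2} + v_{3} = 3·v_{4} + v_{6} + 2·v_{9} ; sig = ⟨2 | 1 2 3⟩
  • {2,8}:  v_{2} + v_{8} = 3·v_{4} + v_{9} ; sig = ⟨2 | 1 3⟩
  • {1,6,8}:  v_{1} + v_{6} + v_{8} = v_{4} ; sig = ⟨3 | 1⟩
  • {6,8,9}:  v_{6} + v_{8} + v_{9} = v_{3} ; sig = ⟨3 | 1⟩
  • {2,7,10}:  v_{2} + v_{7} + v_{10} = v_{5} + v_{6} ; sig = ⟨3 | 1 1⟩
  • {5,6,8}:  v_{5} + v_{6} + v_{8} = 2·v_{4} ; sig = ⟨3 | 2⟩
  • {4,7,9,10}:  v_{4} + v_{7} + v_{9} + v_{10} = 0 ; sig = ⟨4 | 0⟩
  • {4,5,6,9}:  v_{4} + v_{5} + v_{6} + v_{9} = v_{2} ; sig = ⟨4 | 1⟩
  • {5,7,9,10}:  v_{5} + v_{7} + v_{9} + v_{10} = v_{1} ; sig = ⟨4 | 1⟩
  • {3,4,7,10}:  v_{3} + v_{4} + v_{7} + v_{10} = v_{6} + v_{8} ; sig = ⟨4 | 1 1⟩

Hence PRS(X_Σ) =
    |P|=2: 6 collections, coeffs (1), (1,1), (1,1,2), (1,2), (1,2,3), (1,3)
    |P|=3: 4 collections, coeffs (1), (1), (1,1), (2)
    |P|=4: 4 collections, coeffs (), (1), (1), (1,1)


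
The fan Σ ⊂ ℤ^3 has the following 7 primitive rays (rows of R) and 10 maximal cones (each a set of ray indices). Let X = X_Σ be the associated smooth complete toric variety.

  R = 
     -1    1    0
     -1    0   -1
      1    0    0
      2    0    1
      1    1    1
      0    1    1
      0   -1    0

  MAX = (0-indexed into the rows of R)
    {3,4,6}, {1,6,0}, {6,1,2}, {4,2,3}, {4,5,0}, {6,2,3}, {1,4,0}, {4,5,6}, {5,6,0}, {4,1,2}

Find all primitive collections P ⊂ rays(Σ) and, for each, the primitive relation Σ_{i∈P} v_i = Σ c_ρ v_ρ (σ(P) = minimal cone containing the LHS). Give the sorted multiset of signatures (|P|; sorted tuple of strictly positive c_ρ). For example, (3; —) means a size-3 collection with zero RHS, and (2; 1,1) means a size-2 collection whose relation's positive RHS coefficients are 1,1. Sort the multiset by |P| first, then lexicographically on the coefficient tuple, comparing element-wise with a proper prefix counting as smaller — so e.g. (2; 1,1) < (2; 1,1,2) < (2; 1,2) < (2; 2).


9 collections generate NE(X_Σ); each relation:

  P={0,3}:  v_{0} + v_{3} = v_{4}  →  sig = (2; 1)
  P={1,3}:  v_{1} + v_{3} = v_{2}  →  sig = (2; 1)
  P={1,5}:  v_{1} + v_{5} = v_{0}  →  sig = (2; 1)
  P={2,5}:  v_{2} + v_{5} = v_{4}  →  sig = (2; 1)
  P={0,2}:  v_{0} + v_{2} = v_{1} + v_{4}  →  sig = (2; 1,1)
  P={3,5}:  v_{3} + v_{5} = 2·v_{4} + v_{6}  →  sig = (2; 1,2)
  P={1,4,6}:  v_{1} + v_{4} + v_{6} = 0  →  sig = (3; —)
  P={0,4,6}:  v_{0} + v_{4} + v_{6} = v_{5}  →  sig = (3; 1)
  P={2,4,6}:  v_{2} + v_{4} + v_{6} = v_{3}  →  sig = (3; 1)

Signatures (|P|; sorted positive RHS coefficients), sorted:
{ (2; 1) ×4,  (2; 1,1),  (2; 1,2),  (3; —),  (3; 1) ×2 }


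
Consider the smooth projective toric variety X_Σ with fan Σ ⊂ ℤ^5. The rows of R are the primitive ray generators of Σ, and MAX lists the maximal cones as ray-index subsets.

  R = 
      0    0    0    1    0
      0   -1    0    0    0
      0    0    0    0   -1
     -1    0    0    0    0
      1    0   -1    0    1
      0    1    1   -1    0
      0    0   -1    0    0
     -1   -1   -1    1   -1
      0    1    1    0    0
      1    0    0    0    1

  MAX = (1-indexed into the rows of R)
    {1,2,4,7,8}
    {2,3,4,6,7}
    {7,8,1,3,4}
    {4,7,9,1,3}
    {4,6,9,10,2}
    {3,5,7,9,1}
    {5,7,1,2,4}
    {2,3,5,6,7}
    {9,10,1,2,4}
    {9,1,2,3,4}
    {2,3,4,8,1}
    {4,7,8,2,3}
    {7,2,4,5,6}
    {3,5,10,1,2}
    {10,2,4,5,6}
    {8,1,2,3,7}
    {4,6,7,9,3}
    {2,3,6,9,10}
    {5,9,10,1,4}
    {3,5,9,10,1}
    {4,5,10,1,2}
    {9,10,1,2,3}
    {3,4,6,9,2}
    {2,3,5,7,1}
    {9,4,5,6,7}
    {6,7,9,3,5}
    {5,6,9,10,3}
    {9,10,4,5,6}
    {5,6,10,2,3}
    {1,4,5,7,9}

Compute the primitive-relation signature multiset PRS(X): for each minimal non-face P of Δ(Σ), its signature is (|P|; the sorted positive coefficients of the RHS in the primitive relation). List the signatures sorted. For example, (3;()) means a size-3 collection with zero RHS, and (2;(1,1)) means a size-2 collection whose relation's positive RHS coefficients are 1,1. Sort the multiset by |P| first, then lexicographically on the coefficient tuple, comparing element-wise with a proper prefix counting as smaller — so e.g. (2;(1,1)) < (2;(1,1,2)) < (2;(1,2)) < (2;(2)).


|primitive collections| = 11. Relations:

  • {1,6}:  v_{1} + v_{6} = v_{9} — sig = (2;(1))
  • {7,10}:  v_{7} + v_{10} = v_{5} — sig = (2;(1))
  • {6,8}:  v_{6} + v_{8} = v_{3} + v_{4} — sig = (2;(1,1))
  • {8,9}:  v_{8} + v_{9} = v_{1} + v_{3} + v_{4} — sig = (2;(1,1,1))
  • {8,10}:  v_{8} + v_{10} = v_{1} + v_{2} + v_{7} — sig = (2;(1,1,1))
  • {5,8}:  v_{5} + v_{8} = v_{1} + v_{2} + 2·v_{7} — sig = (2;(1,1,2))
  • {2,7,9}:  v_{2} + v_{7} + v_{9} = 0 — sig = (3;())
  • {3,4,10}:  v_{3} + v_{4} + v_{10} = 0 — sig = (3;())
  • {2,5,9}:  v_{2} + v_{5} + v_{9} = v_{10} — sig = (3;(1))
  • {3,4,5}:  v_{3} + v_{4} + v_{5} = v_{7} — sig = (3;(1))
  • {1,2,3,4,7}:  v_{1} + v_{2} + v_{3} + v_{4} + v_{7} = v_{8} — sig = (5;(1))

Sorted signature multiset PRS(X):
[(2;(1)), (2;(1)), (2;(1,1)), (2;(1,1,1)), (2;(1,1,1)), (2;(1,1,2)), (3;()), (3;()), (3;(1)), (3;(1)), (5;(1))]


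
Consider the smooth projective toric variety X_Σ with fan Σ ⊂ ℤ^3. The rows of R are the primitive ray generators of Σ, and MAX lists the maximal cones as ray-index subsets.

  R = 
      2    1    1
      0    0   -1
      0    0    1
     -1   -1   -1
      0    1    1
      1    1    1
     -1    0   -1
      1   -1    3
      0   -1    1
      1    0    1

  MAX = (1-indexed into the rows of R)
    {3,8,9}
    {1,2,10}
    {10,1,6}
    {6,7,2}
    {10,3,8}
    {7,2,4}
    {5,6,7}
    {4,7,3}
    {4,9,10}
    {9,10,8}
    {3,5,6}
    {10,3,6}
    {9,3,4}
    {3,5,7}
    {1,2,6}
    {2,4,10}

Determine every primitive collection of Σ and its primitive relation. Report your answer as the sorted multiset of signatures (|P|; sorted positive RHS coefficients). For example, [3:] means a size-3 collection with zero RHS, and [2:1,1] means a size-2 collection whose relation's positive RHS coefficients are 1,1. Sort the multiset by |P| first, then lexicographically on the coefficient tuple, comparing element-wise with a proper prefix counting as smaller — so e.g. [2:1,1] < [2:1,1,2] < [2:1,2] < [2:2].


The 25 primitive collections of Σ (r=10, n=3):

  {2,3}:  v_{2} + v_{3} = 0 ; sig = [2:]
  {4,6}:  v_{4} + v_{6} = 0 ; sig = [2:]
  {7,10}:  v_{7} + v_{10} = 0 ; sig = [2:]
  {1,3}:  v_{1} + v_{3} = v_{6} + v_{10} ; sig = [2:1,1]
  {1,4}:  v_{1} + v_{4} = v_{2} + v_{10} ; sig = [2:1,1]
  {1,7}:  v_{1} + v_{7} = v_{2} + v_{6} ; sig = [2:1,1]
  {2,5}:  v_{2} + v_{5} = v_{6} + v_{7} ; sig = [2:1,1]
  {2,8}:  v_{2} + v_{8} = v_{9} + v_{10} ; sig = [2:1,1]
  {2,9}:  v_{2} + v_{9} = v_{4} + v_{10} ; sig = [2:1,1]
  {4,5}:  v_{4} + v_{5} = v_{3} + v_{7} ; sig = [2:1,1]
  {5,10}:  v_{5} + v_{10} = v_{3} + v_{6} ; sig = [2:1,1]
  {6,9}:  v_{6} + v_{9} = v_{3} + v_{10} ; sig = [2:1,1]
  {7,8}:  v_{7} + v_{8} = v_{3} + v_{9} ; sig = [2:1,1]
  {7,9}:  v_{7} + v_{9} = v_{3} + v_{4} ; sig = [2:1,1]
  {1,8}:  v_{1} + v_{8} = v_{3} + 3·v_{10} ; sig = [2:1,3]
  {5,8}:  v_{5} + v_{8} = 3·v_{3} + v_{10} ; sig = [2:1,3]
  {1,5}:  v_{1} + v_{5} = 2·v_{6} ; sig = [2:2]
  {1,9}:  v_{1} + v_{9} = 2·v_{10} ; sig = [2:2]
  {4,8}:  v_{4} + v_{8} = 2·v_{9} ; sig = [2:2]
  {5,9}:  v_{5} + v_{9} = 2·v_{3} ; sig = [2:2]
  {6,8}:  v_{6} + v_{8} = 2·v_{3} + 2·v_{10} ; sig = [2:2,2]
  {2,6,10}:  v_{2} + v_{6} + v_{10} = v_{1} ; sig = [3:1]
  {3,4,10}:  v_{3} + v_{4} + v_{10} = v_{9} ; sig = [3:1]
  {3,6,7}:  v_{3} + v_{6} + v_{7} = v_{5} ; sig = [3:1]
  {3,9,10}:  v_{3} + v_{9} + v_{10} = v_{8} ; sig = [3:1]

Signatures (|P|; sorted positive RHS coefficients), sorted:
    |P|=2: 21 collections, coeffs (), (), (), (1,1), (1,1), (1,1), (1,1), (1,1), (1,1), (1,1), (1,1), (1,1), (1,1), (1,1), (1,3), (1,3), (2), (2), (2), (2), (2,2)
    |P|=3: 4 collections, coeffs (1), (1), (1), (1)


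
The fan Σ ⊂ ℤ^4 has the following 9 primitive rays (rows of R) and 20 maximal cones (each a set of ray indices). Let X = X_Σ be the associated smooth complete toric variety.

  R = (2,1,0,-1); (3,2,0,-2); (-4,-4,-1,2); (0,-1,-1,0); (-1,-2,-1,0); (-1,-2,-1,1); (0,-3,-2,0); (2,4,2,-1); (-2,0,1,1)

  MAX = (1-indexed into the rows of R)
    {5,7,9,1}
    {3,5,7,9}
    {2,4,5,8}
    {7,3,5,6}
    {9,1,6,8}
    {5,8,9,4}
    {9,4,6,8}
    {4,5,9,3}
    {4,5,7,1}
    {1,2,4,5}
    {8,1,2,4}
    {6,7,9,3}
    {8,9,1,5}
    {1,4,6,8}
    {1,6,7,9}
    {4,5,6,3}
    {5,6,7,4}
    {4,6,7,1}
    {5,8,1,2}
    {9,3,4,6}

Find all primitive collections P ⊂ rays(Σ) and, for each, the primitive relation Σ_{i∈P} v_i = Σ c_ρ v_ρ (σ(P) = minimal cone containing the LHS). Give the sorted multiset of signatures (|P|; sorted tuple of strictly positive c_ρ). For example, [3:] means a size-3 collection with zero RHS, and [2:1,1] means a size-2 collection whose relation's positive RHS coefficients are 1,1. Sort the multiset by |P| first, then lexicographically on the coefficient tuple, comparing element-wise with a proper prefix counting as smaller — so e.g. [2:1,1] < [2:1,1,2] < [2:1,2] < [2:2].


Δ(Σ) — 9 vertices, 14 min non-faces:

  P = {2,3}:  v_{2} + v_{3} = v_{5} — sig = [2:1]
  P = {3,8}:  v_{3} + v_{8} = v_{9} — sig = [2:1]
  P = {7,8}:  v_{7} + v_{8} = v_{1} — sig = [2:1]
  P = {1,3}:  v_{1} + v_{3} = v_{7} + v_{9} — sig = [2:1,1]
  P = {2,6}:  v_{2} + v_{6} = v_{1} + v_{4} — sig = [2:1,1]
  P = {2,9}:  v_{2} + v_{9} = v_{5} + v_{8} — sig = [2:1,1]
  P = {2,7}:  v_{2} + v_{7} = 2·v_{1} + v_{4} + v_{5} — sig = [2:1,1,2]
  P = {1,4,9}:  v_{1} + v_{4} + v_{9} = 0 — sig = [3:]
  P = {5,6,8}:  v_{5} + v_{6} + v_{8} = 0 — sig = [3:]
  P = {1,5,6}:  v_{1} + v_{5} + v_{6} = v_{7} — sig = [3:1]
  P = {5,6,9}:  v_{5} + v_{6} + v_{9} = v_{3} — sig = [3:1]
  P = {4,7,9}:  v_{4} + v_{7} + v_{9} = v_{5} + v_{6} — sig = [3:1,1]
  P = {3,4,7}:  v_{3} + v_{4} + v_{7} = 2·v_{5} + 2·v_{6} — sig = [3:2,2]
  P = {1,4,5,8}:  v_{1} + v_{4} + v_{5} + v_{8} = v_{2} — sig = [4:1]

Signatures (|P|; sorted positive RHS coefficients), sorted:
    |P|=2: 7 collections, coeffs (1), (1), (1), (1,1), (1,1), (1,1), (1,1,2)
    |P|=3: 6 collections, coeffs (), (), (1), (1), (1,1), (2,2)
    |P|=4: 1 collection, coeffs (1)


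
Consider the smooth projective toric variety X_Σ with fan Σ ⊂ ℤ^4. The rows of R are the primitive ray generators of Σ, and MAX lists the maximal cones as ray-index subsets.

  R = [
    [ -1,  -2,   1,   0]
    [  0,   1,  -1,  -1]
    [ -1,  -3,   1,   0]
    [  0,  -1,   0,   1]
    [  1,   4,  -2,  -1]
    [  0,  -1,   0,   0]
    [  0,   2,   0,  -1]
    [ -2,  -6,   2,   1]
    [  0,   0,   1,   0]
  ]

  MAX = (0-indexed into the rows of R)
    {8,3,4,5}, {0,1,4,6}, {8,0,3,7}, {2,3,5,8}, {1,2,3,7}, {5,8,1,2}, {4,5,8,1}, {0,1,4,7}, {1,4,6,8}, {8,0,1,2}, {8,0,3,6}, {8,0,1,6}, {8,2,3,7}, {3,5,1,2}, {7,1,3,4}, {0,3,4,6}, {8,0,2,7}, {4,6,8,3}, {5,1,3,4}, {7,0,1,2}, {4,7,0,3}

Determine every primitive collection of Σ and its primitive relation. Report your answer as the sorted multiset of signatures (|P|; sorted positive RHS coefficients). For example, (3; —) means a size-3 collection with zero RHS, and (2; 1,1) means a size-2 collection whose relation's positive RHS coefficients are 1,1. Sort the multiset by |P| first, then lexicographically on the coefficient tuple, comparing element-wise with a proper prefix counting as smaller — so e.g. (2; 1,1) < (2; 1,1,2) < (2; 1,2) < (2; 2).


Primitive collections (13):

  {0,5}:  v_{0} + v_{5} = v_{2}  →  sig = (2; 1)
  {2,4}:  v_{2} + v_{4} = v_{1}  →  sig = (2; 1)
  {5,6}:  v_{5} + v_{6} = v_{1} + v_{8}  →  sig = (2; 1,1)
  {2,6}:  v_{2} + v_{6} = v_{0} + v_{1} + v_{8}  →  sig = (2; 1,1,1)
  {5,7}:  v_{5} + v_{7} = 2·v_{2} + v_{3}  →  sig = (2; 1,2)
  {6,7}:  v_{6} + v_{7} = 2·v_{0}  →  sig = (2; 2)
  {1,3,8}:  v_{1} + v_{3} + v_{8} = 0  →  sig = (3; —)
  {0,2,3}:  v_{0} + v_{2} + v_{3} = v_{7}  →  sig = (3; 1)
  {0,4,8}:  v_{0} + v_{4} + v_{8} = v_{6}  →  sig = (3; 1)
  {4,7,8}:  v_{4} + v_{7} + v_{8} = v_{0}  →  sig = (3; 1)
  {0,1,3}:  v_{0} + v_{1} + v_{3} = v_{4} + v_{7}  →  sig = (3; 1,1)
  {1,3,6}:  v_{1} + v_{3} + v_{6} = v_{0} + v_{4}  →  sig = (3; 1,1)
  {1,7,8}:  v_{1} + v_{7} + v_{8} = v_{0} + v_{2}  →  sig = (3; 1,1)

Signatures (|P|; sorted positive RHS coefficients), sorted:
[(2; 1), (2; 1), (2; 1,1), (2; 1,1,1), (2; 1,2), (2; 2), (3; —), (3; 1), (3; 1), (3; 1), (3; 1,1), (3; 1,1), (3; 1,1)]


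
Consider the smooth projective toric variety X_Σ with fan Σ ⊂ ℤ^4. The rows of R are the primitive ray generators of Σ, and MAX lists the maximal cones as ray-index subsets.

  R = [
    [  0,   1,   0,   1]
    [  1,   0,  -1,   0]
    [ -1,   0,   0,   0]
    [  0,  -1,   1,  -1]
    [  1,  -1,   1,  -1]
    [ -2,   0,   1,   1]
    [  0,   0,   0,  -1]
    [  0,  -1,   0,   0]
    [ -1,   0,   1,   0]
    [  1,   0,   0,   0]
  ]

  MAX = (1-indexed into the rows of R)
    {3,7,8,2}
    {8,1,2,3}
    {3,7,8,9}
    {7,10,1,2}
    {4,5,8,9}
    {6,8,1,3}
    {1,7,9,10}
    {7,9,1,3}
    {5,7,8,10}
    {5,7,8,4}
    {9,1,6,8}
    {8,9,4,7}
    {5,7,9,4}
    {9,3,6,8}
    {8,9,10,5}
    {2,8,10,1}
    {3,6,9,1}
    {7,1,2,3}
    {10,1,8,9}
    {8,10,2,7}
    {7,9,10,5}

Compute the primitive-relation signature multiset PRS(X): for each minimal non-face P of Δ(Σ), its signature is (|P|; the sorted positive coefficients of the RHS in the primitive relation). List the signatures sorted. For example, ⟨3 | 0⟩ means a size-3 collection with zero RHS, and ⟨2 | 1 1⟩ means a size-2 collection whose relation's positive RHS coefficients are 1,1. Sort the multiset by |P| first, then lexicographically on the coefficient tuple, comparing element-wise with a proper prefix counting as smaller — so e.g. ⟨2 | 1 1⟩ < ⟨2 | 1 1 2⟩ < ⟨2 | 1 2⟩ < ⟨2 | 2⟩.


18 minimal non-faces of Δ(Σ) (on 10 rays):

  • {2,9}:  v_{2} + v_{9} = 0  →  sig = ⟨2 | 0⟩
  • {3,10}:  v_{3} + v_{10} = 0  →  sig = ⟨2 | 0⟩
  • {3,5}:  v_{3} + v_{5} = v_{4}  →  sig = ⟨2 | 1⟩
  • {4,10}:  v_{4} + v_{10} = v_{5}  →  sig = ⟨2 | 1⟩
  • {1,4}:  v_{1} + v_{4} = v_{9} + v_{10}  →  sig = ⟨2 | 1 1⟩
  • {6,7}:  v_{6} + v_{7} = v_{3} + v_{9}  →  sig = ⟨2 | 1 1⟩
  • {2,4}:  v_{2} + v_{4} = v_{7} + v_{8} + v_{10}  →  sig = ⟨2 | 1 1 1⟩
  • {2,6}:  v_{2} + v_{6} = v_{1} + v_{3} + v_{8}  →  sig = ⟨2 | 1 1 1⟩
  • {3,4}:  v_{3} + v_{4} = v_{7} + v_{8} + v_{9}  →  sig = ⟨2 | 1 1 1⟩
  • {6,10}:  v_{6} + v_{10} = v_{1} + v_{8} + v_{9}  →  sig = ⟨2 | 1 1 1⟩
  • {2,5}:  v_{2} + v_{5} = v_{7} + v_{8} + 2·v_{10}  →  sig = ⟨2 | 1 1 2⟩
  • {5,6}:  v_{5} + v_{6} = v_{8} + 2·v_{9} + v_{10}  →  sig = ⟨2 | 1 1 2⟩
  • {1,5}:  v_{1} + v_{5} = v_{9} + 2·v_{10}  →  sig = ⟨2 | 1 2⟩
  • {4,6}:  v_{4} + v_{6} = v_{8} + 2·v_{9}  →  sig = ⟨2 | 1 2⟩
  • {1,7,8}:  v_{1} + v_{7} + v_{8} = 0  →  sig = ⟨3 | 0⟩
  • {1,3,8,9}:  v_{1} + v_{3} + v_{8} + v_{9} = v_{6}  →  sig = ⟨4 | 1⟩
  • {7,8,9,10}:  v_{7} + v_{8} + v_{9} + v_{10} = v_{4}  →  sig = ⟨4 | 1⟩
  • {5,7,8,9}:  v_{5} + v_{7} + v_{8} + v_{9} = 2·v_{4}  →  sig = ⟨4 | 2⟩

Signatures (|P|; sorted positive RHS coefficients), sorted:
    ⟨2 | 0⟩
    ⟨2 | 0⟩
    ⟨2 | 1⟩
    ⟨2 | 1⟩
    ⟨2 | 1 1⟩
    ⟨2 | 1 1⟩
    ⟨2 | 1 1 1⟩
    ⟨2 | 1 1 1⟩
    ⟨2 | 1 1 1⟩
    ⟨2 | 1 1 1⟩
    ⟨2 | 1 1 2⟩
    ⟨2 | 1 1 2⟩
    ⟨2 | 1 2⟩
    ⟨2 | 1 2⟩
    ⟨3 | 0⟩
    ⟨4 | 1⟩
    ⟨4 | 1⟩
    ⟨4 | 2⟩


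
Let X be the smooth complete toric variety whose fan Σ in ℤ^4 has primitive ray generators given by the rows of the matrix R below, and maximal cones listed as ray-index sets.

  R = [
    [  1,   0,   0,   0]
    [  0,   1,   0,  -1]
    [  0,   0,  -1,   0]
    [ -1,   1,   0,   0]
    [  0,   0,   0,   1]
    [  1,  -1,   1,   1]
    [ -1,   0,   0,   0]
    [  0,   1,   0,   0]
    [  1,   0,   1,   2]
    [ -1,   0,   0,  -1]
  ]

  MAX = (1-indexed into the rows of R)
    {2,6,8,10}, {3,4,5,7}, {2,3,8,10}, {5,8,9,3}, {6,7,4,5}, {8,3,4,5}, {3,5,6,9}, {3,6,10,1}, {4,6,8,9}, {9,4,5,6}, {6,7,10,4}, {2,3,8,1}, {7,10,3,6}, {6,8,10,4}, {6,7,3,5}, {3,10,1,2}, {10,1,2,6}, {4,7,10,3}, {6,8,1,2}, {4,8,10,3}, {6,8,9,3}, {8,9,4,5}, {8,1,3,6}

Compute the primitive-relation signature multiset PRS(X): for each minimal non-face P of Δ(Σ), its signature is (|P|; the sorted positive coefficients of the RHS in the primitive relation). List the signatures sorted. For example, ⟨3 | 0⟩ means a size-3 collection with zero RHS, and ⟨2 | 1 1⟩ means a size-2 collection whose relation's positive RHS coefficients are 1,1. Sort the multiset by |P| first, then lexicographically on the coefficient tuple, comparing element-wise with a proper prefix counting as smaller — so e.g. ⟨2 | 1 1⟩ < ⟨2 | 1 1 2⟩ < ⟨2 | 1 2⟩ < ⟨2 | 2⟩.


The 18 primitive collections of Σ (r=10, n=4):

  P = {1,7}:  v_{1} + v_{7} = 0  so sig = ⟨2 | 0⟩
  P = {1,4}:  v_{1} + v_{4} = v_{8}  so sig = ⟨2 | 1⟩
  P = {2,5}:  v_{2} + v_{5} = v_{8}  so sig = ⟨2 | 1⟩
  P = {5,10}:  v_{5} + v_{10} = v_{7}  so sig = ⟨2 | 1⟩
  P = {7,8}:  v_{7} + v_{8} = v_{4}  so sig = ⟨2 | 1⟩
  P = {2,7}:  v_{2} + v_{7} = v_{8} + v_{10}  so sig = ⟨2 | 1 1⟩
  P = {9,10}:  v_{9} + v_{10} = v_{4} + v_{6}  so sig = ⟨2 | 1 1⟩
  P = {1,5}:  v_{1} + v_{5} = v_{3} + v_{6} + v_{8}  so sig = ⟨2 | 1 1 1⟩
  P = {7,9}:  v_{7} + v_{9} = v_{4} + v_{5} + v_{6}  so sig = ⟨2 | 1 1 1⟩
  P = {2,4}:  v_{2} + v_{4} = 2·v_{8} + v_{10}  so sig = ⟨2 | 1 2⟩
  P = {2,9}:  v_{2} + v_{9} = v_{6} + 2·v_{8}  so sig = ⟨2 | 1 2⟩
  P = {1,9}:  v_{1} + v_{9} = v_{3} + 2·v_{6} + 2·v_{8}  so sig = ⟨2 | 1 2 2⟩
  P = {1,8,10}:  v_{1} + v_{8} + v_{10} = v_{2}  so sig = ⟨3 | 1⟩
  P = {2,3,6}:  v_{2} + v_{3} + v_{6} = v_{1}  so sig = ⟨3 | 1⟩
  P = {3,4,6}:  v_{3} + v_{4} + v_{6} = v_{5}  so sig = ⟨3 | 1⟩
  P = {5,6,8}:  v_{5} + v_{6} + v_{8} = v_{9}  so sig = ⟨3 | 1⟩
  P = {3,4,9}:  v_{3} + v_{4} + v_{9} = 2·v_{5} + v_{8}  so sig = ⟨3 | 1 2⟩
  P = {3,6,8,10}:  v_{3} + v_{6} + v_{8} + v_{10} = 0  so sig = ⟨4 | 0⟩

Hence PRS(X_Σ) =
    |P|=2: 12 collections, coeffs (), (1), (1), (1), (1), (1,1), (1,1), (1,1,1), (1,1,1), (1,2), (1,2), (1,2,2)
    |P|=3: 5 collections, coeffs (1), (1), (1), (1), (1,2)
    |P|=4: 1 collection, coeffs ()


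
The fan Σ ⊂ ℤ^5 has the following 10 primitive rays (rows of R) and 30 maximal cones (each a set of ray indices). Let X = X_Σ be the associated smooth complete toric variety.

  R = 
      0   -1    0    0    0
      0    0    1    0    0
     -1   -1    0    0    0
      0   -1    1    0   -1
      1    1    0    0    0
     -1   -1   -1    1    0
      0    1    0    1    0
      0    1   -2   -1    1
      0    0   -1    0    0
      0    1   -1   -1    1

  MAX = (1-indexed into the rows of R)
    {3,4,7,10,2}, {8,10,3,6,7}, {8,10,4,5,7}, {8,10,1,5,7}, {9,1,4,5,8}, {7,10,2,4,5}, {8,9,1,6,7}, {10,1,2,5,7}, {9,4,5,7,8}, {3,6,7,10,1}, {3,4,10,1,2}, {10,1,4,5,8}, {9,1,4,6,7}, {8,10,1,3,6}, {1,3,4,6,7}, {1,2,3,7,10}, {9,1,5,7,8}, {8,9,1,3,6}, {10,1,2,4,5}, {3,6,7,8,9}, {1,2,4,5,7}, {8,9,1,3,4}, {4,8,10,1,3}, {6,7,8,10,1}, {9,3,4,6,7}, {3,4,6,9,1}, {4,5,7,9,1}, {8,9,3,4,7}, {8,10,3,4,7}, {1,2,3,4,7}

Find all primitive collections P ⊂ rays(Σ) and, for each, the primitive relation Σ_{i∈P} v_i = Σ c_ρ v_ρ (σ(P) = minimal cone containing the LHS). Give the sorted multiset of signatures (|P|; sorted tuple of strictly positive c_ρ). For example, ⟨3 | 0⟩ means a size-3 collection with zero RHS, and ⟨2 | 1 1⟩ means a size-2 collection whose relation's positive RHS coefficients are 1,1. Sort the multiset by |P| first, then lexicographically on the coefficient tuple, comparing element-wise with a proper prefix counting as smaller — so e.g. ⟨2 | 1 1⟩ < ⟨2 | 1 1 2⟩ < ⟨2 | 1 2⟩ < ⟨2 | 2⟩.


12 collections generate NE(X_Σ); each relation:

  P = {2,9}:  v_{2} + v_{9} = 0 ; sig = ⟨2 | 0⟩
  P = {3,5}:  v_{3} + v_{5} = 0 ; sig = ⟨2 | 0⟩
  P = {2,8}:  v_{2} + v_{8} = v_{10} ; sig = ⟨2 | 1⟩
  P = {9,10}:  v_{9} + v_{10} = v_{8} ; sig = ⟨2 | 1⟩
  P = {2,6}:  v_{2} + v_{6} = v_{1} + v_{3} + v_{7} ; sig = ⟨2 | 1 1 1⟩
  P = {5,6}:  v_{5} + v_{6} = v_{1} + v_{7} + v_{9} ; sig = ⟨2 | 1 1 1⟩
  P = {4,6,10}:  v_{4} + v_{6} + v_{10} = v_{3} + v_{9} ; sig = ⟨3 | 1 1⟩
  P = {4,6,8}:  v_{4} + v_{6} + v_{8} = v_{3} + 2·v_{9} ; sig = ⟨3 | 1 2⟩
  P = {1,4,7,10}:  v_{1} + v_{4} + v_{7} + v_{10} = 0 ; sig = ⟨4 | 0⟩
  P = {1,3,7,9}:  v_{1} + v_{3} + v_{7} + v_{9} = v_{6} ; sig = ⟨4 | 1⟩
  P = {1,4,7,8}:  v_{1} + v_{4} + v_{7} + v_{8} = v_{9} ; sig = ⟨4 | 1⟩
  P = {1,3,7,8}:  v_{1} + v_{3} + v_{7} + v_{8} = v_{6} + v_{10} ; sig = ⟨4 | 1 1⟩

so the primitive-relation signature multiset is
    |P|=2: 6 collections, coeffs (), (), (1), (1), (1,1,1), (1,1,1)
    |P|=3: 2 collections, coeffs (1,1), (1,2)
    |P|=4: 4 collections, coeffs (), (1), (1), (1,1)


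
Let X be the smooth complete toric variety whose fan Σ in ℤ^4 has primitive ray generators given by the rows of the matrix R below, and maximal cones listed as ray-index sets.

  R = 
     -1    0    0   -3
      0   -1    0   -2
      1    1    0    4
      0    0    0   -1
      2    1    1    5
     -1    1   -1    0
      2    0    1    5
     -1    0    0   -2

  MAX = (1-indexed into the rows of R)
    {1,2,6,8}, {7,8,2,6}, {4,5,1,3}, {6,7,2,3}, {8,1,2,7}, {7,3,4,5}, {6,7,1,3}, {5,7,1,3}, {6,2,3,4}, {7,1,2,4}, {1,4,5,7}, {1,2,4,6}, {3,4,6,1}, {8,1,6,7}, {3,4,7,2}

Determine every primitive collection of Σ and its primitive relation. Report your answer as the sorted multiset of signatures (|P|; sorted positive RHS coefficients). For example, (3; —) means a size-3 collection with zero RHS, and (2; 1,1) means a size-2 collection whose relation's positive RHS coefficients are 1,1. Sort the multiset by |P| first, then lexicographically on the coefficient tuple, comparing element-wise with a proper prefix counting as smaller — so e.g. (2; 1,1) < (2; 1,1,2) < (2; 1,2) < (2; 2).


9 minimal non-faces of Δ(Σ) (on 8 rays):

  P={4,8}:  v_{4} + v_{8} = v_{1} — sig = (2; 1)
  P={3,8}:  v_{3} + v_{8} = v_{1} + v_{6} + v_{7} — sig = (2; 1,1,1)
  P={5,8}:  v_{5} + v_{8} = 2·v_{1} + v_{3} + v_{7} — sig = (2; 1,1,2)
  P={2,5}:  v_{2} + v_{5} = 2·v_{4} + v_{7} — sig = (2; 1,2)
  P={5,6}:  v_{5} + v_{6} = v_{1} + 2·v_{3} — sig = (2; 1,2)
  P={1,2,3}:  v_{1} + v_{2} + v_{3} = v_{4} — sig = (3; 1)
  P={4,6,7}:  v_{4} + v_{6} + v_{7} = v_{3} — sig = (3; 1)
  P={1,2,6,7}:  v_{1} + v_{2} + v_{6} + v_{7} = 0 — sig = (4; —)
  P={1,3,4,7}:  v_{1} + v_{3} + v_{4} + v_{7} = v_{5} — sig = (4; 1)

Signatures (|P|; sorted positive RHS coefficients), sorted:
    (2; 1)
    (2; 1,1,1)
    (2; 1,1,2)
    (2; 1,2)
    (2; 1,2)
    (3; 1)
    (3; 1)
    (4; —)
    (4; 1)


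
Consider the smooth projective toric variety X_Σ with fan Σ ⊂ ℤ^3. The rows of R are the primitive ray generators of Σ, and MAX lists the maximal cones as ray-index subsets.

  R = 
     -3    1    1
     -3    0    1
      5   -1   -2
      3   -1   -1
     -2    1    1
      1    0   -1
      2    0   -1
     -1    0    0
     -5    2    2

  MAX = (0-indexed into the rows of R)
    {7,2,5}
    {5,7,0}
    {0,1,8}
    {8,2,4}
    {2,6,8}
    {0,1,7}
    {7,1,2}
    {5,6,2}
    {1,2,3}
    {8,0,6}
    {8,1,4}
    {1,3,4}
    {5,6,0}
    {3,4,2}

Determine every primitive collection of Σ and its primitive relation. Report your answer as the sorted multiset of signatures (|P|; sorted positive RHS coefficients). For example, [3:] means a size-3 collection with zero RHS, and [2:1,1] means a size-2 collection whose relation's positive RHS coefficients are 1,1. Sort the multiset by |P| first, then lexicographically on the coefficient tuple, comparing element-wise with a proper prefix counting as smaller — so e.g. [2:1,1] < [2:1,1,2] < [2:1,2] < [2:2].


17 collections generate NE(X_Σ); each relation:

  {0,3}:  v_{0} + v_{3} = 0  ⟹  sig = [2:]
  {0,2}:  v_{0} + v_{2} = v_{6}  ⟹  sig = [2:1]
  {0,4}:  v_{0} + v_{4} = v_{8}  ⟹  sig = [2:1]
  {1,6}:  v_{1} + v_{6} = v_{7}  ⟹  sig = [2:1]
  {3,6}:  v_{3} + v_{6} = v_{2}  ⟹  sig = [2:1]
  {3,8}:  v_{3} + v_{8} = v_{4}  ⟹  sig = [2:1]
  {4,7}:  v_{4} + v_{7} = v_{0}  ⟹  sig = [2:1]
  {6,7}:  v_{6} + v_{7} = v_{5}  ⟹  sig = [2:1]
  {3,5}:  v_{3} + v_{5} = v_{2} + v_{7}  ⟹  sig = [2:1,1]
  {3,7}:  v_{3} + v_{7} = v_{1} + v_{2}  ⟹  sig = [2:1,1]
  {4,5}:  v_{4} + v_{5} = v_{0} + v_{6}  ⟹  sig = [2:1,1]
  {4,6}:  v_{4} + v_{6} = v_{2} + v_{8}  ⟹  sig = [2:1,1]
  {5,8}:  v_{5} + v_{8} = 2·v_{0} + v_{6}  ⟹  sig = [2:1,2]
  {1,5}:  v_{1} + v_{5} = 2·v_{7}  ⟹  sig = [2:2]
  {7,8}:  v_{7} + v_{8} = 2·v_{0}  ⟹  sig = [2:2]
  {1,2,4}:  v_{1} + v_{2} + v_{4} = 0  ⟹  sig = [3:]
  {1,2,8}:  v_{1} + v_{2} + v_{8} = v_{0}  ⟹  sig = [3:1]

Hence PRS(X_Σ) =
    [2:]
    [2:1]
    [2:1]
    [2:1]
    [2:1]
    [2:1]
    [2:1]
    [2:1]
    [2:1,1]
    [2:1,1]
    [2:1,1]
    [2:1,1]
    [2:1,2]
    [2:2]
    [2:2]
    [3:]
    [3:1]


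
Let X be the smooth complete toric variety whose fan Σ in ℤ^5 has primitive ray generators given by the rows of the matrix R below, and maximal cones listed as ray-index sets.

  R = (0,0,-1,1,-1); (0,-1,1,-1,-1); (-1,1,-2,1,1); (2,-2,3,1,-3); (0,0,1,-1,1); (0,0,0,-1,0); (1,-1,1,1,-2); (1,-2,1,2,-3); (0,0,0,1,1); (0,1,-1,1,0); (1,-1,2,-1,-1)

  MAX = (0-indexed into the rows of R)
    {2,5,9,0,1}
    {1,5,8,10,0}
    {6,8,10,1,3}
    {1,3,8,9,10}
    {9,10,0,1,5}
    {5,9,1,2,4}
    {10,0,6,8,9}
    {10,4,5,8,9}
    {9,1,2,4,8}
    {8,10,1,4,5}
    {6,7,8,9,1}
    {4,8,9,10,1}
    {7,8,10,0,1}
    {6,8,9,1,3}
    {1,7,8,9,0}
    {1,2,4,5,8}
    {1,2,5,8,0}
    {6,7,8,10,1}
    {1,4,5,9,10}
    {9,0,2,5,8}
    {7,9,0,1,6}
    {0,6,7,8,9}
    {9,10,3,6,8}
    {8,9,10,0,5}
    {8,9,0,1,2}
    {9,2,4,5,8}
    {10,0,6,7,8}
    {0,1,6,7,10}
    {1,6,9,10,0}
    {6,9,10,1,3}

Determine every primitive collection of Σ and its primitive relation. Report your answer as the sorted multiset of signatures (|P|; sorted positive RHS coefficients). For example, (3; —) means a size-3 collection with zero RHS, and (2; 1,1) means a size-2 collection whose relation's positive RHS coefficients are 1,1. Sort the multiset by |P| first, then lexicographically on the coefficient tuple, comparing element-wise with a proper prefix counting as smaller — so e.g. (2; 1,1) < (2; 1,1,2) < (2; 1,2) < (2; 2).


Σ has 18 primitive collections:

  {0,4}:  v_{0} + v_{4} = 0  ⟹  sig = (2; —)
  {2,10}:  v_{2} + v_{10} = 0  ⟹  sig = (2; —)
  {3,5}:  v_{3} + v_{5} = v_{6} + v_{10}  ⟹  sig = (2; 1,1)
  {5,6}:  v_{5} + v_{6} = v_{0} + v_{10}  ⟹  sig = (2; 1,1)
  {4,7}:  v_{4} + v_{7} = v_{1} + v_{6} + v_{8}  ⟹  sig = (2; 1,1,1)
  {2,3}:  v_{2} + v_{3} = v_{1} + v_{6} + v_{8} + v_{9}  ⟹  sig = (2; 1,1,1,1)
  {2,6}:  v_{2} + v_{6} = v_{0} + v_{1} + v_{8} + v_{9}  ⟹  sig = (2; 1,1,1,1)
  {4,6}:  v_{4} + v_{6} = v_{1} + v_{8} + v_{9} + v_{10}  ⟹  sig = (2; 1,1,1,1)
  {5,7}:  v_{5} + v_{7} = 2·v_{0} + v_{1} + v_{8} + v_{10}  ⟹  sig = (2; 1,1,1,2)
  {3,7}:  v_{3} + v_{7} = v_{1} + 3·v_{6} + v_{8}  ⟹  sig = (2; 1,1,3)
  {2,7}:  v_{2} + v_{7} = 2·v_{0} + 2·v_{1} + 2·v_{8} + v_{9}  ⟹  sig = (2; 1,2,2,2)
  {0,3}:  v_{0} + v_{3} = 2·v_{6}  ⟹  sig = (2; 2)
  {3,4}:  v_{3} + v_{4} = 2·v_{1} + 2·v_{8} + 2·v_{9} + 2·v_{10}  ⟹  sig = (2; 2,2,2,2)
  {7,9,10}:  v_{7} + v_{9} + v_{10} = 2·v_{6}  ⟹  sig = (3; 2)
  {1,5,8,9}:  v_{1} + v_{5} + v_{8} + v_{9} = 0  ⟹  sig = (4; —)
  {0,1,6,8}:  v_{0} + v_{1} + v_{6} + v_{8} = v_{7}  ⟹  sig = (4; 1)
  {0,1,8,9,10}:  v_{0} + v_{1} + v_{8} + v_{9} + v_{10} = v_{6}  ⟹  sig = (5; 1)
  {1,6,8,9,10}:  v_{1} + v_{6} + v_{8} + v_{9} + v_{10} = v_{3}  ⟹  sig = (5; 1)

Signatures (|P|; sorted positive RHS coefficients), sorted:
[(2; —), (2; —), (2; 1,1), (2; 1,1), (2; 1,1,1), (2; 1,1,1,1), (2; 1,1,1,1), (2; 1,1,1,1), (2; 1,1,1,2), (2; 1,1,3), (2; 1,2,2,2), (2; 2), (2; 2,2,2,2), (3; 2), (4; —), (4; 1), (5; 1), (5; 1)]


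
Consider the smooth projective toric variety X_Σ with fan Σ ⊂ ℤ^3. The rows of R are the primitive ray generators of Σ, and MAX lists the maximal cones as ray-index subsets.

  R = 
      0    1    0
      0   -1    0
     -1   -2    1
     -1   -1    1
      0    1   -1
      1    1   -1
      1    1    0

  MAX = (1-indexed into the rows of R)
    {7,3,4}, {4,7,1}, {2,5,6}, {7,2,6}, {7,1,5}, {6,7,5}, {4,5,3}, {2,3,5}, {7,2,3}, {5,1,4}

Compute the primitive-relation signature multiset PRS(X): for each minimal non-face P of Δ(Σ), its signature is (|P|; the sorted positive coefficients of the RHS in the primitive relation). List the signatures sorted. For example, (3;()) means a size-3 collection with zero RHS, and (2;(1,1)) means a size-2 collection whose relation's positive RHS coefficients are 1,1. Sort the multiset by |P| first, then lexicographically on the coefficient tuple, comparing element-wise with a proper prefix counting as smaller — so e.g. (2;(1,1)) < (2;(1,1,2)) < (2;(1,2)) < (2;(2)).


Minimal non-faces — 9 found among 7 rays, 10 max cones:

  P = {1,2}:  v_{1} + v_{2} = 0  ⇒ sig = (2;())
  P = {4,6}:  v_{4} + v_{6} = 0  ⇒ sig = (2;())
  P = {1,3}:  v_{1} + v_{3} = v_{4}  ⇒ sig = (2;(1))
  P = {2,4}:  v_{2} + v_{4} = v_{3}  ⇒ sig = (2;(1))
  P = {3,6}:  v_{3} + v_{6} = v_{2}  ⇒ sig = (2;(1))
  P = {1,6}:  v_{1} + v_{6} = v_{5} + v_{7}  ⇒ sig = (2;(1,1))
  P = {3,5,7}:  v_{3} + v_{5} + v_{7} = 0  ⇒ sig = (3;())
  P = {2,5,7}:  v_{2} + v_{5} + v_{7} = v_{6}  ⇒ sig = (3;(1))
  P = {4,5,7}:  v_{4} + v_{5} + v_{7} = v_{1}  ⇒ sig = (3;(1))

so the primitive-relation signature multiset is
    (2;())
    (2;())
    (2;(1))
    (2;(1))
    (2;(1))
    (2;(1,1))
    (3;())
    (3;(1))
    (3;(1))


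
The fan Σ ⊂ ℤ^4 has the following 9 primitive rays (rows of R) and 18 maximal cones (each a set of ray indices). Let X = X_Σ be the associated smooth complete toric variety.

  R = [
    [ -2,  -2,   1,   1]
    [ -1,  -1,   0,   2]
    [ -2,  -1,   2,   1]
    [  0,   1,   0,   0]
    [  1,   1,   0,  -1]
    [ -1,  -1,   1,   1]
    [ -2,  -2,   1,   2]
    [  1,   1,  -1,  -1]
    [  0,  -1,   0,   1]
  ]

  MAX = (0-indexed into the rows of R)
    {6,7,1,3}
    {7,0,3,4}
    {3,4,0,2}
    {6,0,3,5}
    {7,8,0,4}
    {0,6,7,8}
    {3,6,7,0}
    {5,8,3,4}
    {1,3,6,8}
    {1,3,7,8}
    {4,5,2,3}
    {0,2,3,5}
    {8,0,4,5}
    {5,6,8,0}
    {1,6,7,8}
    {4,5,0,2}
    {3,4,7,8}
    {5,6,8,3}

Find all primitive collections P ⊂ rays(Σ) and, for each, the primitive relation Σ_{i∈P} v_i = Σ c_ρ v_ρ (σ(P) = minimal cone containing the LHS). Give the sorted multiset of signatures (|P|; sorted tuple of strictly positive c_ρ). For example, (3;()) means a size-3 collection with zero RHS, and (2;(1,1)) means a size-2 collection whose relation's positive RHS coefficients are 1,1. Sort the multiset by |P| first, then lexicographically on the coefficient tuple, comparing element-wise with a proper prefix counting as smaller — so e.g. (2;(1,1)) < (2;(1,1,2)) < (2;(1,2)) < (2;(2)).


Minimal non-faces — 12 found among 9 rays, 18 max cones:

  P={5,7}:  v_{5} + v_{7} = 0  so sig = (2;())
  P={4,6}:  v_{4} + v_{6} = v_{5}  so sig = (2;(1))
  P={1,4}:  v_{1} + v_{4} = v_{3} + v_{8}  so sig = (2;(1,1))
  P={1,2}:  v_{1} + v_{2} = v_{3} + v_{5} + v_{6}  so sig = (2;(1,1,1))
  P={1,5}:  v_{1} + v_{5} = v_{3} + v_{6} + v_{8}  so sig = (2;(1,1,1))
  P={2,7}:  v_{2} + v_{7} = v_{0} + v_{3} + v_{4}  so sig = (2;(1,1,1))
  P={2,6}:  v_{2} + v_{6} = v_{0} + v_{3} + 2·v_{5}  so sig = (2;(1,1,2))
  P={0,1}:  v_{0} + v_{1} = 2·v_{6} + v_{7}  so sig = (2;(1,2))
  P={2,8}:  v_{2} + v_{8} = 2·v_{5}  so sig = (2;(2))
  P={0,3,8}:  v_{0} + v_{3} + v_{8} = v_{6}  so sig = (3;(1))
  P={0,3,4,5}:  v_{0} + v_{3} + v_{4} + v_{5} = v_{2}  so sig = (4;(1))
  P={3,6,7,8}:  v_{3} + v_{6} + v_{7} + v_{8} = v_{1}  so sig = (4;(1))

Sorted signature multiset PRS(X):
    |P|=2: 9 collections, coeffs (), (1), (1,1), (1,1,1), (1,1,1), (1,1,1), (1,1,2), (1,2), (2)
    |P|=3: 1 collection, coeffs (1)
    |P|=4: 2 collections, coeffs (1), (1)
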